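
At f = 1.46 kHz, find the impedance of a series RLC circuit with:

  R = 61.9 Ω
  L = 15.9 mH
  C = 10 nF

Step 1 — Angular frequency: ω = 2π·f = 2π·1460 = 9173 rad/s.
Step 2 — Component impedances:
  R: Z = R = 61.9 Ω
  L: Z = jωL = j·9173·0.0159 = 0 + j145.9 Ω
  C: Z = 1/(jωC) = -j/(ω·C) = 0 - j1.09e+04 Ω
Step 3 — Series combination: Z_total = R + L + C = 61.9 - j1.076e+04 Ω = 1.076e+04∠-89.7° Ω.

Z = 61.9 - j1.076e+04 Ω = 1.076e+04∠-89.7° Ω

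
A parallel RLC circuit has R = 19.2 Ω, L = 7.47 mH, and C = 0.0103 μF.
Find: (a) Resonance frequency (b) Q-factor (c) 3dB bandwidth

Step 1 — Resonance: ω₀ = 1/√(LC) = 1/√(0.00747·1.03e-08) = 1.14e+05 rad/s.
Step 2 — f₀ = ω₀/(2π) = 1.814e+04 Hz.
Step 3 — Parallel Q: Q = R/(ω₀L) = 19.2/(1.14e+05·0.00747) = 0.02255.
Step 4 — Bandwidth: Δω = ω₀/Q = 5.057e+06 rad/s; BW = Δω/(2π) = 8.048e+05 Hz.

(a) f₀ = 1.814e+04 Hz  (b) Q = 0.02255  (c) BW = 8.048e+05 Hz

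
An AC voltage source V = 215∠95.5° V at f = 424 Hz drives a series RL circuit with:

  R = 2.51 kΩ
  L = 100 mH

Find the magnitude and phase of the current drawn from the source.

Step 1 — Angular frequency: ω = 2π·f = 2π·424 = 2664 rad/s.
Step 2 — Component impedances:
  R: Z = R = 2510 Ω
  L: Z = jωL = j·2664·0.1 = 0 + j266.4 Ω
Step 3 — Series combination: Z_total = R + L = 2510 + j266.4 Ω = 2524∠6.1° Ω.
Step 4 — Source phasor: V = 215∠95.5° V = -20.61 + j214 V.
Step 5 — Ohm's law: I = V / Z_total = (-20.61 + j214) / (2510 + j266.4) = 0.0008304 + j0.08517 A.
Step 6 — Convert to polar: |I| = 0.08518 A, ∠I = 89.4°.

I = 0.08518∠89.4° A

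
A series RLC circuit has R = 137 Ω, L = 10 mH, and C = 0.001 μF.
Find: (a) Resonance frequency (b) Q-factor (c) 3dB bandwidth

Step 1 — Resonance condition Im(Z)=0 gives ω₀ = 1/√(LC).
Step 2 — ω₀ = 1/√(0.01·1e-09) = 3.162e+05 rad/s.
Step 3 — f₀ = ω₀/(2π) = 5.033e+04 Hz.
Step 4 — Series Q: Q = ω₀L/R = 3.162e+05·0.01/137 = 23.08.
Step 5 — 3dB bandwidth: Δω = ω₀/Q = 1.37e+04 rad/s; BW = Δω/(2π) = 2180 Hz.

(a) f₀ = 5.033e+04 Hz  (b) Q = 23.08  (c) BW = 2180 Hz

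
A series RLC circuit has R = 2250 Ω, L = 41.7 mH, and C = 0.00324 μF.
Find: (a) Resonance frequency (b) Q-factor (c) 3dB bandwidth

Step 1 — Resonance: ω₀ = 1/√(LC) = 1/√(0.0417·3.24e-09) = 8.603e+04 rad/s.
Step 2 — f₀ = ω₀/(2π) = 1.369e+04 Hz.
Step 3 — Series Q: Q = ω₀L/R = 8.603e+04·0.0417/2250 = 1.594.
Step 4 — Bandwidth: Δω = ω₀/Q = 5.396e+04 rad/s; BW = Δω/(2π) = 8587 Hz.

(a) f₀ = 1.369e+04 Hz  (b) Q = 1.594  (c) BW = 8587 Hz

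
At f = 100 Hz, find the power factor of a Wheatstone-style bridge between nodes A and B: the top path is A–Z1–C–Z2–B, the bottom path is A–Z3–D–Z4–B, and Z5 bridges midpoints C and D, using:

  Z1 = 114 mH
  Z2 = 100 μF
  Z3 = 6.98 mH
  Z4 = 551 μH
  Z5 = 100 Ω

Step 1 — Angular frequency: ω = 2π·f = 2π·100 = 628.3 rad/s.
Step 2 — Component impedances:
  Z1: Z = jωL = j·628.3·0.114 = 0 + j71.63 Ω
  Z2: Z = 1/(jωC) = -j/(ω·C) = 0 - j15.92 Ω
  Z3: Z = jωL = j·628.3·0.00698 = 0 + j4.386 Ω
  Z4: Z = jωL = j·628.3·0.000551 = 0 + j0.3462 Ω
  Z5: Z = R = 100 Ω
Step 3 — Bridge requires nodal analysis (the Z5 bridge couples midpoints C and D, so the two paths cannot be reduced to a simple series/parallel combination). Setting node B to ground and injecting 1 A at node A, the 3-node admittance system at A, C, D solves to V_A = Z_AB = 0.02359 + j4.366 Ω = 4.366∠89.7° Ω.
Step 4 — Power factor: PF = cos(φ) = Re(Z)/|Z| = 0.02359/4.366 = 0.005403.
Step 5 — Type: Im(Z) = 4.366 ⇒ lagging (phase φ = 89.7°).

PF = 0.005403 (lagging, φ = 89.7°)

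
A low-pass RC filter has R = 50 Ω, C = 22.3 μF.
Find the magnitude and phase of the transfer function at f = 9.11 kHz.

Step 1 — Angular frequency: ω = 2π·9110 = 5.724e+04 rad/s.
Step 2 — Transfer function: H(jω) = 1/(1 + jωRC).
Step 3 — Denominator: 1 + jωRC = 1 + j·5.724e+04·50·2.23e-05 = 1 + j63.82.
Step 4 — H = 0.0002454 - j0.01566.
Step 5 — Magnitude: |H| = 0.01567 (-36.1 dB); phase: φ = -89.1°.

|H| = 0.01567 (-36.1 dB), φ = -89.1°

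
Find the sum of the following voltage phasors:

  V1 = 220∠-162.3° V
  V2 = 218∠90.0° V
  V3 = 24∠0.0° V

Step 1 — Convert each phasor to rectangular form:
  V1 = 220·(cos(-162.3°) + j·sin(-162.3°)) = -209.6 - j66.89 V
  V2 = 218·(cos(90.0°) + j·sin(90.0°)) = 0 + j218 V
  V3 = 24·(cos(0.0°) + j·sin(0.0°)) = 24 V
Step 2 — Sum components: V_total = -185.6 + j151.1 V.
Step 3 — Convert to polar: |V_total| = 239.3 V, ∠V_total = 140.8°.

V_total = 239.3∠140.8° V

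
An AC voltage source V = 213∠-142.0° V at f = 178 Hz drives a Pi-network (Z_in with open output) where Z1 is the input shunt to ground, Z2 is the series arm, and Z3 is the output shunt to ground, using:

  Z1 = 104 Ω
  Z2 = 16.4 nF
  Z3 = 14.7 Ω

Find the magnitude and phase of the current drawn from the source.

Step 1 — Angular frequency: ω = 2π·f = 2π·178 = 1118 rad/s.
Step 2 — Component impedances:
  Z1: Z = R = 104 Ω
  Z2: Z = 1/(jωC) = -j/(ω·C) = 0 - j5.452e+04 Ω
  Z3: Z = R = 14.7 Ω
Step 3 — With open output, the series arm Z2 and the output shunt Z3 appear in series to ground: Z2 + Z3 = 14.7 - j5.452e+04 Ω.
Step 4 — Parallel with input shunt Z1: Z_in = Z1 || (Z2 + Z3) = 104 - j0.1984 Ω = 104∠-0.1° Ω.
Step 5 — Source phasor: V = 213∠-142.0° V = -167.8 - j131.1 V.
Step 6 — Ohm's law: I = V / Z_total = (-167.8 - j131.1) / (104 - j0.1984) = -1.612 - j1.264 A.
Step 7 — Convert to polar: |I| = 2.048 A, ∠I = -141.9°.

I = 2.048∠-141.9° A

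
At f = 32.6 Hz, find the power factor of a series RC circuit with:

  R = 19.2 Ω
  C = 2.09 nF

Step 1 — Angular frequency: ω = 2π·f = 2π·32.6 = 204.8 rad/s.
Step 2 — Component impedances:
  R: Z = R = 19.2 Ω
  C: Z = 1/(jωC) = -j/(ω·C) = 0 - j2.336e+06 Ω
Step 3 — Series combination: Z_total = R + C = 19.2 - j2.336e+06 Ω = 2.336e+06∠-90.0° Ω.
Step 4 — Power factor: PF = cos(φ) = Re(Z)/|Z| = 19.2/2.336e+06 = 8.219e-06.
Step 5 — Type: Im(Z) = -2.336e+06 ⇒ leading (phase φ = -90.0°).

PF = 8.219e-06 (leading, φ = -90.0°)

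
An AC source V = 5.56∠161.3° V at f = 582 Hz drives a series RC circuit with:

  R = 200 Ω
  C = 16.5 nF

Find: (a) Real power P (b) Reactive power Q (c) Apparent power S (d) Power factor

Step 1 — Angular frequency: ω = 2π·f = 2π·582 = 3657 rad/s.
Step 2 — Component impedances:
  R: Z = R = 200 Ω
  C: Z = 1/(jωC) = -j/(ω·C) = 0 - j1.657e+04 Ω
Step 3 — Series combination: Z_total = R + C = 200 - j1.657e+04 Ω = 1.657e+04∠-89.3° Ω.
Step 4 — Source phasor: V = 5.56∠161.3° V = -5.266 + j1.783 V.
Step 5 — Current: I = V / Z = -0.0001114 - j0.0003164 A = 0.0003355∠-109.4° A.
Step 6 — Complex power: S = V·I* = 2.251e-05 - j0.001865 VA.
Step 7 — Real power: P = Re(S) = 2.251e-05 W.
Step 8 — Reactive power: Q = Im(S) = -0.001865 VAR.
Step 9 — Apparent power: |S| = 0.001865 VA.
Step 10 — Power factor: PF = P/|S| = 0.01207 (leading).

(a) P = 2.251e-05 W  (b) Q = -0.001865 VAR  (c) S = 0.001865 VA  (d) PF = 0.01207 (leading)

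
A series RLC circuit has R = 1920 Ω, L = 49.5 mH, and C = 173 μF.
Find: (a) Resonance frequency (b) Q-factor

Step 1 — Resonance condition Im(Z)=0 gives ω₀ = 1/√(LC).
Step 2 — ω₀ = 1/√(0.0495·0.000173) = 341.7 rad/s.
Step 3 — f₀ = ω₀/(2π) = 54.39 Hz.
Step 4 — Series Q: Q = ω₀L/R = 341.7·0.0495/1920 = 0.00881.

(a) f₀ = 54.39 Hz  (b) Q = 0.00881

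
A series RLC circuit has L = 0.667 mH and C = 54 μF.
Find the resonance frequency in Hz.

Step 1 — Resonance condition Im(Z)=0 gives ω₀ = 1/√(LC).
Step 2 — ω₀ = 1/√(0.000667·5.4e-05) = 5269 rad/s.
Step 3 — f₀ = ω₀/(2π) = 838.6 Hz.

f₀ = 838.6 Hz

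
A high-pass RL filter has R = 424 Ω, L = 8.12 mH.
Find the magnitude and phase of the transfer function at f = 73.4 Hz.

Step 1 — Angular frequency: ω = 2π·73.4 = 461.2 rad/s.
Step 2 — Transfer function: H(jω) = jωL/(R + jωL).
Step 3 — Numerator jωL = j·3.745; denominator R + jωL = 424 + j3.745.
Step 4 — H = 7.8e-05 + j0.008831.
Step 5 — Magnitude: |H| = 0.008832 (-41.1 dB); phase: φ = 89.5°.

|H| = 0.008832 (-41.1 dB), φ = 89.5°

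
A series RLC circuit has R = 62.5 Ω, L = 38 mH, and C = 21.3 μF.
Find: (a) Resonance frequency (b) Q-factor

Step 1 — Resonance condition Im(Z)=0 gives ω₀ = 1/√(LC).
Step 2 — ω₀ = 1/√(0.038·2.13e-05) = 1112 rad/s.
Step 3 — f₀ = ω₀/(2π) = 176.9 Hz.
Step 4 — Series Q: Q = ω₀L/R = 1112·0.038/62.5 = 0.6758.

(a) f₀ = 176.9 Hz  (b) Q = 0.6758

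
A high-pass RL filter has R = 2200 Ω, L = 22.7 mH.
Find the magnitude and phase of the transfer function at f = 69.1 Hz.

Step 1 — Angular frequency: ω = 2π·69.1 = 434.2 rad/s.
Step 2 — Transfer function: H(jω) = jωL/(R + jωL).
Step 3 — Numerator jωL = j·9.856; denominator R + jωL = 2200 + j9.856.
Step 4 — H = 2.007e-05 + j0.00448.
Step 5 — Magnitude: |H| = 0.00448 (-47.0 dB); phase: φ = 89.7°.

|H| = 0.00448 (-47.0 dB), φ = 89.7°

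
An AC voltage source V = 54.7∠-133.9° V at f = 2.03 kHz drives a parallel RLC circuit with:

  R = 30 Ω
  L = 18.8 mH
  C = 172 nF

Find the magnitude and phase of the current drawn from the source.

Step 1 — Angular frequency: ω = 2π·f = 2π·2030 = 1.275e+04 rad/s.
Step 2 — Component impedances:
  R: Z = R = 30 Ω
  L: Z = jωL = j·1.275e+04·0.0188 = 0 + j239.8 Ω
  C: Z = 1/(jωC) = -j/(ω·C) = 0 - j455.8 Ω
Step 3 — Parallel combination: 1/Z_total = 1/R + 1/L + 1/C; Z_total = 29.89 + j1.773 Ω = 29.95∠3.4° Ω.
Step 4 — Source phasor: V = 54.7∠-133.9° V = -37.93 - j39.41 V.
Step 5 — Ohm's law: I = V / Z_total = (-37.93 - j39.41) / (29.89 + j1.773) = -1.342 - j1.239 A.
Step 6 — Convert to polar: |I| = 1.827 A, ∠I = -137.3°.

I = 1.827∠-137.3° A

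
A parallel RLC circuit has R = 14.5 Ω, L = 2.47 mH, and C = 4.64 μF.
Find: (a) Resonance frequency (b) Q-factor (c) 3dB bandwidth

Step 1 — Resonance: ω₀ = 1/√(LC) = 1/√(0.00247·4.64e-06) = 9341 rad/s.
Step 2 — f₀ = ω₀/(2π) = 1487 Hz.
Step 3 — Parallel Q: Q = R/(ω₀L) = 14.5/(9341·0.00247) = 0.6285.
Step 4 — Bandwidth: Δω = ω₀/Q = 1.486e+04 rad/s; BW = Δω/(2π) = 2366 Hz.

(a) f₀ = 1487 Hz  (b) Q = 0.6285  (c) BW = 2366 Hz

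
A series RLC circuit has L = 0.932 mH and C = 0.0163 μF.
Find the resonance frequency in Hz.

Step 1 — Resonance condition Im(Z)=0 gives ω₀ = 1/√(LC).
Step 2 — ω₀ = 1/√(0.000932·1.63e-08) = 2.566e+05 rad/s.
Step 3 — f₀ = ω₀/(2π) = 4.083e+04 Hz.

f₀ = 4.083e+04 Hz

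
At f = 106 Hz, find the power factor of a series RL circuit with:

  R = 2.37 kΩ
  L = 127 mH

Step 1 — Angular frequency: ω = 2π·f = 2π·106 = 666 rad/s.
Step 2 — Component impedances:
  R: Z = R = 2370 Ω
  L: Z = jωL = j·666·0.127 = 0 + j84.58 Ω
Step 3 — Series combination: Z_total = R + L = 2370 + j84.58 Ω = 2372∠2.0° Ω.
Step 4 — Power factor: PF = cos(φ) = Re(Z)/|Z| = 2370/2371.5 = 0.9994.
Step 5 — Type: Im(Z) = 84.58 ⇒ lagging (phase φ = 2.0°).

PF = 0.9994 (lagging, φ = 2.0°)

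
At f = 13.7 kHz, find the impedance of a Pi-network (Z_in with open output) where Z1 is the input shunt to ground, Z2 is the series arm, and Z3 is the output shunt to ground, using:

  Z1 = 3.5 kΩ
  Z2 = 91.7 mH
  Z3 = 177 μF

Step 1 — Angular frequency: ω = 2π·f = 2π·1.37e+04 = 8.608e+04 rad/s.
Step 2 — Component impedances:
  Z1: Z = R = 3500 Ω
  Z2: Z = jωL = j·8.608e+04·0.0917 = 0 + j7894 Ω
  Z3: Z = 1/(jωC) = -j/(ω·C) = 0 - j0.06563 Ω
Step 3 — With open output, the series arm Z2 and the output shunt Z3 appear in series to ground: Z2 + Z3 = 0 + j7893 Ω.
Step 4 — Parallel with input shunt Z1: Z_in = Z1 || (Z2 + Z3) = 2925 + j1297 Ω = 3200∠23.9° Ω.

Z = 2925 + j1297 Ω = 3200∠23.9° Ω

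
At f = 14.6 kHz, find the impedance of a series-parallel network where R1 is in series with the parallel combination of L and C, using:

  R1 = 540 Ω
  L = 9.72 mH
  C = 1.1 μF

Step 1 — Angular frequency: ω = 2π·f = 2π·1.46e+04 = 9.173e+04 rad/s.
Step 2 — Component impedances:
  R1: Z = R = 540 Ω
  L: Z = jωL = j·9.173e+04·0.00972 = 0 + j891.7 Ω
  C: Z = 1/(jωC) = -j/(ω·C) = 0 - j9.91 Ω
Step 3 — Parallel branch: L || C = 1/(1/L + 1/C) = 0 - j10.02 Ω.
Step 4 — Series with R1: Z_total = R1 + (L || C) = 540 - j10.02 Ω = 540.1∠-1.1° Ω.

Z = 540 - j10.02 Ω = 540.1∠-1.1° Ω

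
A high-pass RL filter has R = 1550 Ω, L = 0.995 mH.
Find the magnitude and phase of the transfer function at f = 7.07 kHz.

Step 1 — Angular frequency: ω = 2π·7070 = 4.442e+04 rad/s.
Step 2 — Transfer function: H(jω) = jωL/(R + jωL).
Step 3 — Numerator jωL = j·44.2; denominator R + jωL = 1550 + j44.2.
Step 4 — H = 0.0008125 + j0.02849.
Step 5 — Magnitude: |H| = 0.0285 (-30.9 dB); phase: φ = 88.4°.

|H| = 0.0285 (-30.9 dB), φ = 88.4°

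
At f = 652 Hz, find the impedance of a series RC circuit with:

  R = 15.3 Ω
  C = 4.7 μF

Step 1 — Angular frequency: ω = 2π·f = 2π·652 = 4097 rad/s.
Step 2 — Component impedances:
  R: Z = R = 15.3 Ω
  C: Z = 1/(jωC) = -j/(ω·C) = 0 - j51.94 Ω
Step 3 — Series combination: Z_total = R + C = 15.3 - j51.94 Ω = 54.14∠-73.6° Ω.

Z = 15.3 - j51.94 Ω = 54.14∠-73.6° Ω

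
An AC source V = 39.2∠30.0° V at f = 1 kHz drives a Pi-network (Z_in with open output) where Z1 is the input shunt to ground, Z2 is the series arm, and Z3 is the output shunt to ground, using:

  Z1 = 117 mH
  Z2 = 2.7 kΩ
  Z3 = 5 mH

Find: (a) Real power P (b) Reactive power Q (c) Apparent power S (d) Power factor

Step 1 — Angular frequency: ω = 2π·f = 2π·1000 = 6283 rad/s.
Step 2 — Component impedances:
  Z1: Z = jωL = j·6283·0.117 = 0 + j735.1 Ω
  Z2: Z = R = 2700 Ω
  Z3: Z = jωL = j·6283·0.005 = 0 + j31.42 Ω
Step 3 — With open output, the series arm Z2 and the output shunt Z3 appear in series to ground: Z2 + Z3 = 2700 + j31.42 Ω.
Step 4 — Parallel with input shunt Z1: Z_in = Z1 || (Z2 + Z3) = 185.2 + j682.5 Ω = 707.2∠74.8° Ω.
Step 5 — Source phasor: V = 39.2∠30.0° V = 33.95 + j19.6 V.
Step 6 — Current: I = V / Z = 0.03932 - j0.03907 A = 0.05543∠-44.8° A.
Step 7 — Complex power: S = V·I* = 0.569 + j2.097 VA.
Step 8 — Real power: P = Re(S) = 0.569 W.
Step 9 — Reactive power: Q = Im(S) = 2.097 VAR.
Step 10 — Apparent power: |S| = 2.173 VA.
Step 11 — Power factor: PF = P/|S| = 0.2619 (lagging).

(a) P = 0.569 W  (b) Q = 2.097 VAR  (c) S = 2.173 VA  (d) PF = 0.2619 (lagging)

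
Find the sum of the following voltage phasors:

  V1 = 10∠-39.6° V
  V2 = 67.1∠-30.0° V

Step 1 — Convert each phasor to rectangular form:
  V1 = 10·(cos(-39.6°) + j·sin(-39.6°)) = 7.705 - j6.374 V
  V2 = 67.1·(cos(-30.0°) + j·sin(-30.0°)) = 58.11 - j33.55 V
Step 2 — Sum components: V_total = 65.82 - j39.92 V.
Step 3 — Convert to polar: |V_total| = 76.98 V, ∠V_total = -31.2°.

V_total = 76.98∠-31.2° V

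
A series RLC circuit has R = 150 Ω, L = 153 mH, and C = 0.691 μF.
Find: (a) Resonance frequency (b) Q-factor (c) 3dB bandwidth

Step 1 — Resonance: ω₀ = 1/√(LC) = 1/√(0.153·6.91e-07) = 3075 rad/s.
Step 2 — f₀ = ω₀/(2π) = 489.5 Hz.
Step 3 — Series Q: Q = ω₀L/R = 3075·0.153/150 = 3.137.
Step 4 — Bandwidth: Δω = ω₀/Q = 980.4 rad/s; BW = Δω/(2π) = 156 Hz.

(a) f₀ = 489.5 Hz  (b) Q = 3.137  (c) BW = 156 Hz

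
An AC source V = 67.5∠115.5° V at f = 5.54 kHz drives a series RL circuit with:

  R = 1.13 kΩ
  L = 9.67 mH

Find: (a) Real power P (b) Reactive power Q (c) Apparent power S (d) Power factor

Step 1 — Angular frequency: ω = 2π·f = 2π·5540 = 3.481e+04 rad/s.
Step 2 — Component impedances:
  R: Z = R = 1130 Ω
  L: Z = jωL = j·3.481e+04·0.00967 = 0 + j336.6 Ω
Step 3 — Series combination: Z_total = R + L = 1130 + j336.6 Ω = 1179∠16.6° Ω.
Step 4 — Source phasor: V = 67.5∠115.5° V = -29.06 + j60.92 V.
Step 5 — Current: I = V / Z = -0.008869 + j0.05656 A = 0.05725∠98.9° A.
Step 6 — Complex power: S = V·I* = 3.703 + j1.103 VA.
Step 7 — Real power: P = Re(S) = 3.703 W.
Step 8 — Reactive power: Q = Im(S) = 1.103 VAR.
Step 9 — Apparent power: |S| = 3.864 VA.
Step 10 — Power factor: PF = P/|S| = 0.9584 (lagging).

(a) P = 3.703 W  (b) Q = 1.103 VAR  (c) S = 3.864 VA  (d) PF = 0.9584 (lagging)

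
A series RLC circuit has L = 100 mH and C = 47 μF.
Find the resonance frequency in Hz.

Step 1 — Resonance condition Im(Z)=0 gives ω₀ = 1/√(LC).
Step 2 — ω₀ = 1/√(0.1·4.7e-05) = 461.3 rad/s.
Step 3 — f₀ = ω₀/(2π) = 73.41 Hz.

f₀ = 73.41 Hz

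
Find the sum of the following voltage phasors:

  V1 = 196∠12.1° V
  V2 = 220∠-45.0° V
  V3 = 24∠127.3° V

Step 1 — Convert each phasor to rectangular form:
  V1 = 196·(cos(12.1°) + j·sin(12.1°)) = 191.6 + j41.09 V
  V2 = 220·(cos(-45.0°) + j·sin(-45.0°)) = 155.6 - j155.6 V
  V3 = 24·(cos(127.3°) + j·sin(127.3°)) = -14.54 + j19.09 V
Step 2 — Sum components: V_total = 332.7 - j95.39 V.
Step 3 — Convert to polar: |V_total| = 346.1 V, ∠V_total = -16.0°.

V_total = 346.1∠-16.0° V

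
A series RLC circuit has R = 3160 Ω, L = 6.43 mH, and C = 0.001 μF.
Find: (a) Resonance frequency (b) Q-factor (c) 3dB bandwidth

Step 1 — Resonance condition Im(Z)=0 gives ω₀ = 1/√(LC).
Step 2 — ω₀ = 1/√(0.00643·1e-09) = 3.944e+05 rad/s.
Step 3 — f₀ = ω₀/(2π) = 6.276e+04 Hz.
Step 4 — Series Q: Q = ω₀L/R = 3.944e+05·0.00643/3160 = 0.8025.
Step 5 — 3dB bandwidth: Δω = ω₀/Q = 4.914e+05 rad/s; BW = Δω/(2π) = 7.822e+04 Hz.

(a) f₀ = 6.276e+04 Hz  (b) Q = 0.8025  (c) BW = 7.822e+04 Hz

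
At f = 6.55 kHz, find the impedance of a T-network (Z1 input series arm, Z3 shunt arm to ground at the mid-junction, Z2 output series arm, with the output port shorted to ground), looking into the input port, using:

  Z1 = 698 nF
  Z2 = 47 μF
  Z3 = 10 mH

Step 1 — Angular frequency: ω = 2π·f = 2π·6550 = 4.115e+04 rad/s.
Step 2 — Component impedances:
  Z1: Z = 1/(jωC) = -j/(ω·C) = 0 - j34.81 Ω
  Z2: Z = 1/(jωC) = -j/(ω·C) = 0 - j0.517 Ω
  Z3: Z = jωL = j·4.115e+04·0.01 = 0 + j411.5 Ω
Step 3 — With the output port shorted to ground, the output series arm Z2 runs from the junction to ground; the shunt arm Z3 also runs from the junction to ground. They appear in parallel: Z3 || Z2 = 0 - j0.5176 Ω.
Step 4 — Series with input arm Z1: Z_in = Z1 + (Z3 || Z2) = 0 - j35.33 Ω = 35.33∠-90.0° Ω.

Z = 0 - j35.33 Ω = 35.33∠-90.0° Ω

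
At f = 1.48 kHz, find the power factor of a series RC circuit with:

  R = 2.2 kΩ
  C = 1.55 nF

Step 1 — Angular frequency: ω = 2π·f = 2π·1480 = 9299 rad/s.
Step 2 — Component impedances:
  R: Z = R = 2200 Ω
  C: Z = 1/(jωC) = -j/(ω·C) = 0 - j6.938e+04 Ω
Step 3 — Series combination: Z_total = R + C = 2200 - j6.938e+04 Ω = 6.941e+04∠-88.2° Ω.
Step 4 — Power factor: PF = cos(φ) = Re(Z)/|Z| = 2200/69414 = 0.03169.
Step 5 — Type: Im(Z) = -6.938e+04 ⇒ leading (phase φ = -88.2°).

PF = 0.03169 (leading, φ = -88.2°)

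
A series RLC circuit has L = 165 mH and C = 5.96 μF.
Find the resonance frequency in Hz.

Step 1 — Resonance condition Im(Z)=0 gives ω₀ = 1/√(LC).
Step 2 — ω₀ = 1/√(0.165·5.96e-06) = 1008 rad/s.
Step 3 — f₀ = ω₀/(2π) = 160.5 Hz.

f₀ = 160.5 Hz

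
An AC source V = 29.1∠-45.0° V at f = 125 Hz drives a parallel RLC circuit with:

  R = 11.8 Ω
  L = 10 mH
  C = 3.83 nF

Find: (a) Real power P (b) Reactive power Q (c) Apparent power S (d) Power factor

Step 1 — Angular frequency: ω = 2π·f = 2π·125 = 785.4 rad/s.
Step 2 — Component impedances:
  R: Z = R = 11.8 Ω
  L: Z = jωL = j·785.4·0.01 = 0 + j7.854 Ω
  C: Z = 1/(jωC) = -j/(ω·C) = 0 - j3.324e+05 Ω
Step 3 — Parallel combination: 1/Z_total = 1/R + 1/L + 1/C; Z_total = 3.623 + j5.443 Ω = 6.538∠56.4° Ω.
Step 4 — Source phasor: V = 29.1∠-45.0° V = 20.58 - j20.58 V.
Step 5 — Current: I = V / Z = -0.8761 - j4.364 A = 4.451∠-101.4° A.
Step 6 — Complex power: S = V·I* = 71.76 + j107.8 VA.
Step 7 — Real power: P = Re(S) = 71.76 W.
Step 8 — Reactive power: Q = Im(S) = 107.8 VAR.
Step 9 — Apparent power: |S| = 129.5 VA.
Step 10 — Power factor: PF = P/|S| = 0.5541 (lagging).

(a) P = 71.76 W  (b) Q = 107.8 VAR  (c) S = 129.5 VA  (d) PF = 0.5541 (lagging)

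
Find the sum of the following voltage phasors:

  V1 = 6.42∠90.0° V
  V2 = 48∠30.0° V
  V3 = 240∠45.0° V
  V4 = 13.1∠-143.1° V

Step 1 — Convert each phasor to rectangular form:
  V1 = 6.42·(cos(90.0°) + j·sin(90.0°)) = 0 + j6.42 V
  V2 = 48·(cos(30.0°) + j·sin(30.0°)) = 41.57 + j24 V
  V3 = 240·(cos(45.0°) + j·sin(45.0°)) = 169.7 + j169.7 V
  V4 = 13.1·(cos(-143.1°) + j·sin(-143.1°)) = -10.48 - j7.866 V
Step 2 — Sum components: V_total = 200.8 + j192.3 V.
Step 3 — Convert to polar: |V_total| = 278 V, ∠V_total = 43.8°.

V_total = 278∠43.8° V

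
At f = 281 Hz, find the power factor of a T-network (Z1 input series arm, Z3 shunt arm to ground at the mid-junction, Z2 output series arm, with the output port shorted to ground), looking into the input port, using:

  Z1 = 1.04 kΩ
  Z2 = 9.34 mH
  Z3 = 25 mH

Step 1 — Angular frequency: ω = 2π·f = 2π·281 = 1766 rad/s.
Step 2 — Component impedances:
  Z1: Z = R = 1040 Ω
  Z2: Z = jωL = j·1766·0.00934 = 0 + j16.49 Ω
  Z3: Z = jωL = j·1766·0.025 = 0 + j44.14 Ω
Step 3 — With the output port shorted to ground, the output series arm Z2 runs from the junction to ground; the shunt arm Z3 also runs from the junction to ground. They appear in parallel: Z3 || Z2 = 0 + j12.01 Ω.
Step 4 — Series with input arm Z1: Z_in = Z1 + (Z3 || Z2) = 1040 + j12.01 Ω = 1040∠0.7° Ω.
Step 5 — Power factor: PF = cos(φ) = Re(Z)/|Z| = 1040/1040.1 = 0.9999.
Step 6 — Type: Im(Z) = 12.01 ⇒ lagging (phase φ = 0.7°).

PF = 0.9999 (lagging, φ = 0.7°)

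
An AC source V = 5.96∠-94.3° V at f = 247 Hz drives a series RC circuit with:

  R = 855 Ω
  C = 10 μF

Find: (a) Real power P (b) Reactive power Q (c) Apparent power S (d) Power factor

Step 1 — Angular frequency: ω = 2π·f = 2π·247 = 1552 rad/s.
Step 2 — Component impedances:
  R: Z = R = 855 Ω
  C: Z = 1/(jωC) = -j/(ω·C) = 0 - j64.44 Ω
Step 3 — Series combination: Z_total = R + C = 855 - j64.44 Ω = 857.4∠-4.3° Ω.
Step 4 — Source phasor: V = 5.96∠-94.3° V = -0.4469 - j5.943 V.
Step 5 — Current: I = V / Z = 1.192e-06 - j0.006951 A = 0.006951∠-90.0° A.
Step 6 — Complex power: S = V·I* = 0.04131 - j0.003113 VA.
Step 7 — Real power: P = Re(S) = 0.04131 W.
Step 8 — Reactive power: Q = Im(S) = -0.003113 VAR.
Step 9 — Apparent power: |S| = 0.04143 VA.
Step 10 — Power factor: PF = P/|S| = 0.9972 (leading).

(a) P = 0.04131 W  (b) Q = -0.003113 VAR  (c) S = 0.04143 VA  (d) PF = 0.9972 (leading)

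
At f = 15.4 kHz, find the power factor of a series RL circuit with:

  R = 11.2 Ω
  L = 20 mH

Step 1 — Angular frequency: ω = 2π·f = 2π·1.54e+04 = 9.676e+04 rad/s.
Step 2 — Component impedances:
  R: Z = R = 11.2 Ω
  L: Z = jωL = j·9.676e+04·0.02 = 0 + j1935 Ω
Step 3 — Series combination: Z_total = R + L = 11.2 + j1935 Ω = 1935∠89.7° Ω.
Step 4 — Power factor: PF = cos(φ) = Re(Z)/|Z| = 11.2/1935.3 = 0.005787.
Step 5 — Type: Im(Z) = 1935 ⇒ lagging (phase φ = 89.7°).

PF = 0.005787 (lagging, φ = 89.7°)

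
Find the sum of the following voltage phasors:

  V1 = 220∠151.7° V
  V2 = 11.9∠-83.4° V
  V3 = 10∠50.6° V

Step 1 — Convert each phasor to rectangular form:
  V1 = 220·(cos(151.7°) + j·sin(151.7°)) = -193.7 + j104.3 V
  V2 = 11.9·(cos(-83.4°) + j·sin(-83.4°)) = 1.368 - j11.82 V
  V3 = 10·(cos(50.6°) + j·sin(50.6°)) = 6.347 + j7.727 V
Step 2 — Sum components: V_total = -186 + j100.2 V.
Step 3 — Convert to polar: |V_total| = 211.3 V, ∠V_total = 151.7°.

V_total = 211.3∠151.7° V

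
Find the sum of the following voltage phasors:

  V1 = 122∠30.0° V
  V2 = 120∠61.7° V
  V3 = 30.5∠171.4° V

Step 1 — Convert each phasor to rectangular form:
  V1 = 122·(cos(30.0°) + j·sin(30.0°)) = 105.7 + j61 V
  V2 = 120·(cos(61.7°) + j·sin(61.7°)) = 56.89 + j105.7 V
  V3 = 30.5·(cos(171.4°) + j·sin(171.4°)) = -30.16 + j4.561 V
Step 2 — Sum components: V_total = 132.4 + j171.2 V.
Step 3 — Convert to polar: |V_total| = 216.4 V, ∠V_total = 52.3°.

V_total = 216.4∠52.3° V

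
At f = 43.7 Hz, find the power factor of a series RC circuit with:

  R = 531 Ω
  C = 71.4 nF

Step 1 — Angular frequency: ω = 2π·f = 2π·43.7 = 274.6 rad/s.
Step 2 — Component impedances:
  R: Z = R = 531 Ω
  C: Z = 1/(jωC) = -j/(ω·C) = 0 - j5.101e+04 Ω
Step 3 — Series combination: Z_total = R + C = 531 - j5.101e+04 Ω = 5.101e+04∠-89.4° Ω.
Step 4 — Power factor: PF = cos(φ) = Re(Z)/|Z| = 531/5.101e+04 = 0.01041.
Step 5 — Type: Im(Z) = -5.101e+04 ⇒ leading (phase φ = -89.4°).

PF = 0.01041 (leading, φ = -89.4°)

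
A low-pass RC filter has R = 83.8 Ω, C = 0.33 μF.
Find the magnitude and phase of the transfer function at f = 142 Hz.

Step 1 — Angular frequency: ω = 2π·142 = 892.2 rad/s.
Step 2 — Transfer function: H(jω) = 1/(1 + jωRC).
Step 3 — Denominator: 1 + jωRC = 1 + j·892.2·83.8·3.3e-07 = 1 + j0.02467.
Step 4 — H = 0.9994 - j0.02466.
Step 5 — Magnitude: |H| = 0.9997 (-0.0 dB); phase: φ = -1.4°.

|H| = 0.9997 (-0.0 dB), φ = -1.4°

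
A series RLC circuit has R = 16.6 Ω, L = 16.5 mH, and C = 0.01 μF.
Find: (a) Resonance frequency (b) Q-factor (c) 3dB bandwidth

Step 1 — Resonance: ω₀ = 1/√(LC) = 1/√(0.0165·1e-08) = 7.785e+04 rad/s.
Step 2 — f₀ = ω₀/(2π) = 1.239e+04 Hz.
Step 3 — Series Q: Q = ω₀L/R = 7.785e+04·0.0165/16.6 = 77.38.
Step 4 — Bandwidth: Δω = ω₀/Q = 1006 rad/s; BW = Δω/(2π) = 160.1 Hz.

(a) f₀ = 1.239e+04 Hz  (b) Q = 77.38  (c) BW = 160.1 Hz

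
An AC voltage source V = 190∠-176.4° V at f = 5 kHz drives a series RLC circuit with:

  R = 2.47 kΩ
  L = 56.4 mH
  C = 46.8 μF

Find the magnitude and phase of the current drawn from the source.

Step 1 — Angular frequency: ω = 2π·f = 2π·5000 = 3.142e+04 rad/s.
Step 2 — Component impedances:
  R: Z = R = 2470 Ω
  L: Z = jωL = j·3.142e+04·0.0564 = 0 + j1772 Ω
  C: Z = 1/(jωC) = -j/(ω·C) = 0 - j0.6801 Ω
Step 3 — Series combination: Z_total = R + L + C = 2470 + j1771 Ω = 3039∠35.6° Ω.
Step 4 — Source phasor: V = 190∠-176.4° V = -189.6 - j11.93 V.
Step 5 — Ohm's law: I = V / Z_total = (-189.6 - j11.93) / (2470 + j1771) = -0.05299 + j0.03317 A.
Step 6 — Convert to polar: |I| = 0.06251 A, ∠I = 148.0°.

I = 0.06251∠148.0° A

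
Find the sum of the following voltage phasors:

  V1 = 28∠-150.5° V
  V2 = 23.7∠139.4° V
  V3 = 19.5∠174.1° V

Step 1 — Convert each phasor to rectangular form:
  V1 = 28·(cos(-150.5°) + j·sin(-150.5°)) = -24.37 - j13.79 V
  V2 = 23.7·(cos(139.4°) + j·sin(139.4°)) = -17.99 + j15.42 V
  V3 = 19.5·(cos(174.1°) + j·sin(174.1°)) = -19.4 + j2.004 V
Step 2 — Sum components: V_total = -61.76 + j3.64 V.
Step 3 — Convert to polar: |V_total| = 61.87 V, ∠V_total = 176.6°.

V_total = 61.87∠176.6° V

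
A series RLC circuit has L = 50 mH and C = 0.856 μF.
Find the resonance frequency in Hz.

Step 1 — Resonance condition Im(Z)=0 gives ω₀ = 1/√(LC).
Step 2 — ω₀ = 1/√(0.05·8.56e-07) = 4834 rad/s.
Step 3 — f₀ = ω₀/(2π) = 769.3 Hz.

f₀ = 769.3 Hz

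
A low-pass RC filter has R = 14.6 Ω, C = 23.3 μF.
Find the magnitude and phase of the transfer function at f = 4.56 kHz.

Step 1 — Angular frequency: ω = 2π·4560 = 2.865e+04 rad/s.
Step 2 — Transfer function: H(jω) = 1/(1 + jωRC).
Step 3 — Denominator: 1 + jωRC = 1 + j·2.865e+04·14.6·2.33e-05 = 1 + j9.747.
Step 4 — H = 0.01042 - j0.1015.
Step 5 — Magnitude: |H| = 0.1021 (-19.8 dB); phase: φ = -84.1°.

|H| = 0.1021 (-19.8 dB), φ = -84.1°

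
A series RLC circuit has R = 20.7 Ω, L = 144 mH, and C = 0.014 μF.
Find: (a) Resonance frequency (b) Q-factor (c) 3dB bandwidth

Step 1 — Resonance: ω₀ = 1/√(LC) = 1/√(0.144·1.4e-08) = 2.227e+04 rad/s.
Step 2 — f₀ = ω₀/(2π) = 3545 Hz.
Step 3 — Series Q: Q = ω₀L/R = 2.227e+04·0.144/20.7 = 154.9.
Step 4 — Bandwidth: Δω = ω₀/Q = 143.8 rad/s; BW = Δω/(2π) = 22.88 Hz.

(a) f₀ = 3545 Hz  (b) Q = 154.9  (c) BW = 22.88 Hz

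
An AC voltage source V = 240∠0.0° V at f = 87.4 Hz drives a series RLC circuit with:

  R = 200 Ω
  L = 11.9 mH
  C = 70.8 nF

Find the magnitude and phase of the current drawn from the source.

Step 1 — Angular frequency: ω = 2π·f = 2π·87.4 = 549.2 rad/s.
Step 2 — Component impedances:
  R: Z = R = 200 Ω
  L: Z = jωL = j·549.2·0.0119 = 0 + j6.535 Ω
  C: Z = 1/(jωC) = -j/(ω·C) = 0 - j2.572e+04 Ω
Step 3 — Series combination: Z_total = R + L + C = 200 - j2.571e+04 Ω = 2.571e+04∠-89.6° Ω.
Step 4 — Source phasor: V = 240∠0.0° V = 240 V.
Step 5 — Ohm's law: I = V / Z_total = (240) / (200 - j2.571e+04) = 7.259e-05 + j0.009333 A.
Step 6 — Convert to polar: |I| = 0.009333 A, ∠I = 89.6°.

I = 0.009333∠89.6° A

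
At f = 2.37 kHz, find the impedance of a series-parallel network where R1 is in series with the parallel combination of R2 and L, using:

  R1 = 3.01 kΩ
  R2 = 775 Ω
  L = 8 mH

Step 1 — Angular frequency: ω = 2π·f = 2π·2370 = 1.489e+04 rad/s.
Step 2 — Component impedances:
  R1: Z = R = 3010 Ω
  R2: Z = R = 775 Ω
  L: Z = jωL = j·1.489e+04·0.008 = 0 + j119.1 Ω
Step 3 — Parallel branch: R2 || L = 1/(1/R2 + 1/L) = 17.89 + j116.4 Ω.
Step 4 — Series with R1: Z_total = R1 + (R2 || L) = 3028 + j116.4 Ω = 3030∠2.2° Ω.

Z = 3028 + j116.4 Ω = 3030∠2.2° Ω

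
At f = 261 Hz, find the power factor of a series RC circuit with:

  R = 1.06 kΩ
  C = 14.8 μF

Step 1 — Angular frequency: ω = 2π·f = 2π·261 = 1640 rad/s.
Step 2 — Component impedances:
  R: Z = R = 1060 Ω
  C: Z = 1/(jωC) = -j/(ω·C) = 0 - j41.2 Ω
Step 3 — Series combination: Z_total = R + C = 1060 - j41.2 Ω = 1061∠-2.2° Ω.
Step 4 — Power factor: PF = cos(φ) = Re(Z)/|Z| = 1060/1060.8 = 0.9992.
Step 5 — Type: Im(Z) = -41.2 ⇒ leading (phase φ = -2.2°).

PF = 0.9992 (leading, φ = -2.2°)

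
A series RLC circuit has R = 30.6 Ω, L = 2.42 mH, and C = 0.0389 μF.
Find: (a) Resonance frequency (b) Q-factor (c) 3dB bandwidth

Step 1 — Resonance: ω₀ = 1/√(LC) = 1/√(0.00242·3.89e-08) = 1.031e+05 rad/s.
Step 2 — f₀ = ω₀/(2π) = 1.64e+04 Hz.
Step 3 — Series Q: Q = ω₀L/R = 1.031e+05·0.00242/30.6 = 8.151.
Step 4 — Bandwidth: Δω = ω₀/Q = 1.264e+04 rad/s; BW = Δω/(2π) = 2012 Hz.

(a) f₀ = 1.64e+04 Hz  (b) Q = 8.151  (c) BW = 2012 Hz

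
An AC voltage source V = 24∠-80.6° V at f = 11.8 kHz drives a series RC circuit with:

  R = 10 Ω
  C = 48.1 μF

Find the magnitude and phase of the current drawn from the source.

Step 1 — Angular frequency: ω = 2π·f = 2π·1.18e+04 = 7.414e+04 rad/s.
Step 2 — Component impedances:
  R: Z = R = 10 Ω
  C: Z = 1/(jωC) = -j/(ω·C) = 0 - j0.2804 Ω
Step 3 — Series combination: Z_total = R + C = 10 - j0.2804 Ω = 10∠-1.6° Ω.
Step 4 — Source phasor: V = 24∠-80.6° V = 3.92 - j23.68 V.
Step 5 — Ohm's law: I = V / Z_total = (3.92 - j23.68) / (10 - j0.2804) = 0.458 - j2.355 A.
Step 6 — Convert to polar: |I| = 2.399 A, ∠I = -79.0°.

I = 2.399∠-79.0° A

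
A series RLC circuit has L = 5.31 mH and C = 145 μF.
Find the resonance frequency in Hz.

Step 1 — Resonance condition Im(Z)=0 gives ω₀ = 1/√(LC).
Step 2 — ω₀ = 1/√(0.00531·0.000145) = 1140 rad/s.
Step 3 — f₀ = ω₀/(2π) = 181.4 Hz.

f₀ = 181.4 Hz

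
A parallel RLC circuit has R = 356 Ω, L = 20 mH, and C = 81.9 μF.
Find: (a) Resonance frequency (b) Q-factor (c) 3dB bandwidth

Step 1 — Resonance: ω₀ = 1/√(LC) = 1/√(0.02·8.19e-05) = 781.3 rad/s.
Step 2 — f₀ = ω₀/(2π) = 124.4 Hz.
Step 3 — Parallel Q: Q = R/(ω₀L) = 356/(781.3·0.02) = 22.78.
Step 4 — Bandwidth: Δω = ω₀/Q = 34.3 rad/s; BW = Δω/(2π) = 5.459 Hz.

(a) f₀ = 124.4 Hz  (b) Q = 22.78  (c) BW = 5.459 Hz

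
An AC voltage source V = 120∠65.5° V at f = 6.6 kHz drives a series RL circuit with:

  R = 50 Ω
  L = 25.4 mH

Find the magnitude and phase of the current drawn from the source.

Step 1 — Angular frequency: ω = 2π·f = 2π·6600 = 4.147e+04 rad/s.
Step 2 — Component impedances:
  R: Z = R = 50 Ω
  L: Z = jωL = j·4.147e+04·0.0254 = 0 + j1053 Ω
Step 3 — Series combination: Z_total = R + L = 50 + j1053 Ω = 1054∠87.3° Ω.
Step 4 — Source phasor: V = 120∠65.5° V = 49.76 + j109.2 V.
Step 5 — Ohm's law: I = V / Z_total = (49.76 + j109.2) / (50 + j1053) = 0.1057 - j0.04223 A.
Step 6 — Convert to polar: |I| = 0.1138 A, ∠I = -21.8°.

I = 0.1138∠-21.8° A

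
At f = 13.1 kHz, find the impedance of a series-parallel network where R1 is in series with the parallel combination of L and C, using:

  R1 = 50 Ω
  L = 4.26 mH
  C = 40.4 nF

Step 1 — Angular frequency: ω = 2π·f = 2π·1.31e+04 = 8.231e+04 rad/s.
Step 2 — Component impedances:
  R1: Z = R = 50 Ω
  L: Z = jωL = j·8.231e+04·0.00426 = 0 + j350.6 Ω
  C: Z = 1/(jωC) = -j/(ω·C) = 0 - j300.7 Ω
Step 3 — Parallel branch: L || C = 1/(1/L + 1/C) = 0 - j2112 Ω.
Step 4 — Series with R1: Z_total = R1 + (L || C) = 50 - j2112 Ω = 2113∠-88.6° Ω.

Z = 50 - j2112 Ω = 2113∠-88.6° Ω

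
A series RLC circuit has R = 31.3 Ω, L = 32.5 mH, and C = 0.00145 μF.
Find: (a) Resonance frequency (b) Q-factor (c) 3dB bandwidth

Step 1 — Resonance condition Im(Z)=0 gives ω₀ = 1/√(LC).
Step 2 — ω₀ = 1/√(0.0325·1.45e-09) = 1.457e+05 rad/s.
Step 3 — f₀ = ω₀/(2π) = 2.318e+04 Hz.
Step 4 — Series Q: Q = ω₀L/R = 1.457e+05·0.0325/31.3 = 151.3.
Step 5 — 3dB bandwidth: Δω = ω₀/Q = 963.1 rad/s; BW = Δω/(2π) = 153.3 Hz.

(a) f₀ = 2.318e+04 Hz  (b) Q = 151.3  (c) BW = 153.3 Hz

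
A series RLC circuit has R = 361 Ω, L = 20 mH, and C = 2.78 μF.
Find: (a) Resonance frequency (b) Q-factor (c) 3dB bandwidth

Step 1 — Resonance: ω₀ = 1/√(LC) = 1/√(0.02·2.78e-06) = 4241 rad/s.
Step 2 — f₀ = ω₀/(2π) = 675 Hz.
Step 3 — Series Q: Q = ω₀L/R = 4241·0.02/361 = 0.235.
Step 4 — Bandwidth: Δω = ω₀/Q = 1.805e+04 rad/s; BW = Δω/(2π) = 2873 Hz.

(a) f₀ = 675 Hz  (b) Q = 0.235  (c) BW = 2873 Hz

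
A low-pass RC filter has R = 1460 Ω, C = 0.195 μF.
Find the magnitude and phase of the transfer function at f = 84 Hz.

Step 1 — Angular frequency: ω = 2π·84 = 527.8 rad/s.
Step 2 — Transfer function: H(jω) = 1/(1 + jωRC).
Step 3 — Denominator: 1 + jωRC = 1 + j·527.8·1460·1.95e-07 = 1 + j0.1503.
Step 4 — H = 0.9779 - j0.1469.
Step 5 — Magnitude: |H| = 0.9889 (-0.1 dB); phase: φ = -8.5°.

|H| = 0.9889 (-0.1 dB), φ = -8.5°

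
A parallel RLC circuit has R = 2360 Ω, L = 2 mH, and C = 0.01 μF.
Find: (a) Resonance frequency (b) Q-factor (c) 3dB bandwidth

Step 1 — Resonance: ω₀ = 1/√(LC) = 1/√(0.002·1e-08) = 2.236e+05 rad/s.
Step 2 — f₀ = ω₀/(2π) = 3.559e+04 Hz.
Step 3 — Parallel Q: Q = R/(ω₀L) = 2360/(2.236e+05·0.002) = 5.277.
Step 4 — Bandwidth: Δω = ω₀/Q = 4.237e+04 rad/s; BW = Δω/(2π) = 6744 Hz.

(a) f₀ = 3.559e+04 Hz  (b) Q = 5.277  (c) BW = 6744 Hz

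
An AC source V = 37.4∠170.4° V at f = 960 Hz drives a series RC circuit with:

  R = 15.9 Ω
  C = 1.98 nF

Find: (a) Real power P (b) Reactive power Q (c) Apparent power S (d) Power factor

Step 1 — Angular frequency: ω = 2π·f = 2π·960 = 6032 rad/s.
Step 2 — Component impedances:
  R: Z = R = 15.9 Ω
  C: Z = 1/(jωC) = -j/(ω·C) = 0 - j8.373e+04 Ω
Step 3 — Series combination: Z_total = R + C = 15.9 - j8.373e+04 Ω = 8.373e+04∠-90.0° Ω.
Step 4 — Source phasor: V = 37.4∠170.4° V = -36.88 + j6.237 V.
Step 5 — Current: I = V / Z = -7.457e-05 - j0.0004404 A = 0.0004467∠-99.6° A.
Step 6 — Complex power: S = V·I* = 3.172e-06 - j0.01671 VA.
Step 7 — Real power: P = Re(S) = 3.172e-06 W.
Step 8 — Reactive power: Q = Im(S) = -0.01671 VAR.
Step 9 — Apparent power: |S| = 0.01671 VA.
Step 10 — Power factor: PF = P/|S| = 0.0001899 (leading).

(a) P = 3.172e-06 W  (b) Q = -0.01671 VAR  (c) S = 0.01671 VA  (d) PF = 0.0001899 (leading)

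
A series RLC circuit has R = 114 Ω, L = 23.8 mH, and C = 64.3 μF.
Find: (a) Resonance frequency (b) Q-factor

Step 1 — Resonance condition Im(Z)=0 gives ω₀ = 1/√(LC).
Step 2 — ω₀ = 1/√(0.0238·6.43e-05) = 808.4 rad/s.
Step 3 — f₀ = ω₀/(2π) = 128.7 Hz.
Step 4 — Series Q: Q = ω₀L/R = 808.4·0.0238/114 = 0.1688.

(a) f₀ = 128.7 Hz  (b) Q = 0.1688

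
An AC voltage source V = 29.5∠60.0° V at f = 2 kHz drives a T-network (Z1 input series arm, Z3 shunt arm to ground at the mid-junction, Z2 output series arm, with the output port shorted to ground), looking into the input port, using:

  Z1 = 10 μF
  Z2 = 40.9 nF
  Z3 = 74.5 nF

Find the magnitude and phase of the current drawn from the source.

Step 1 — Angular frequency: ω = 2π·f = 2π·2000 = 1.257e+04 rad/s.
Step 2 — Component impedances:
  Z1: Z = 1/(jωC) = -j/(ω·C) = 0 - j7.958 Ω
  Z2: Z = 1/(jωC) = -j/(ω·C) = 0 - j1946 Ω
  Z3: Z = 1/(jωC) = -j/(ω·C) = 0 - j1068 Ω
Step 3 — With the output port shorted to ground, the output series arm Z2 runs from the junction to ground; the shunt arm Z3 also runs from the junction to ground. They appear in parallel: Z3 || Z2 = 0 - j689.6 Ω.
Step 4 — Series with input arm Z1: Z_in = Z1 + (Z3 || Z2) = 0 - j697.5 Ω = 697.5∠-90.0° Ω.
Step 5 — Source phasor: V = 29.5∠60.0° V = 14.75 + j25.55 V.
Step 6 — Ohm's law: I = V / Z_total = (14.75 + j25.55) / (0 - j697.5) = -0.03663 + j0.02115 A.
Step 7 — Convert to polar: |I| = 0.04229 A, ∠I = 150.0°.

I = 0.04229∠150.0° A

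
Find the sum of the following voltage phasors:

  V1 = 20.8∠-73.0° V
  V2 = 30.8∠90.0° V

Step 1 — Convert each phasor to rectangular form:
  V1 = 20.8·(cos(-73.0°) + j·sin(-73.0°)) = 6.081 - j19.89 V
  V2 = 30.8·(cos(90.0°) + j·sin(90.0°)) = 0 + j30.8 V
Step 2 — Sum components: V_total = 6.081 + j10.91 V.
Step 3 — Convert to polar: |V_total| = 12.49 V, ∠V_total = 60.9°.

V_total = 12.49∠60.9° V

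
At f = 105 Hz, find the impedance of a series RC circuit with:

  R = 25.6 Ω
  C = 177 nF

Step 1 — Angular frequency: ω = 2π·f = 2π·105 = 659.7 rad/s.
Step 2 — Component impedances:
  R: Z = R = 25.6 Ω
  C: Z = 1/(jωC) = -j/(ω·C) = 0 - j8564 Ω
Step 3 — Series combination: Z_total = R + C = 25.6 - j8564 Ω = 8564∠-89.8° Ω.

Z = 25.6 - j8564 Ω = 8564∠-89.8° Ω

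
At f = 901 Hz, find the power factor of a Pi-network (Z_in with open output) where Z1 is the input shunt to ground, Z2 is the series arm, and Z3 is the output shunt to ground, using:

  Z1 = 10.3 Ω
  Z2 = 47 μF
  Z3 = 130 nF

Step 1 — Angular frequency: ω = 2π·f = 2π·901 = 5661 rad/s.
Step 2 — Component impedances:
  Z1: Z = R = 10.3 Ω
  Z2: Z = 1/(jωC) = -j/(ω·C) = 0 - j3.758 Ω
  Z3: Z = 1/(jωC) = -j/(ω·C) = 0 - j1359 Ω
Step 3 — With open output, the series arm Z2 and the output shunt Z3 appear in series to ground: Z2 + Z3 = 0 - j1363 Ω.
Step 4 — Parallel with input shunt Z1: Z_in = Z1 || (Z2 + Z3) = 10.3 - j0.07786 Ω = 10.3∠-0.4° Ω.
Step 5 — Power factor: PF = cos(φ) = Re(Z)/|Z| = 10.3/10.3 = 1.
Step 6 — Type: Im(Z) = -0.07786 ⇒ leading (phase φ = -0.4°).

PF = 1 (leading, φ = -0.4°)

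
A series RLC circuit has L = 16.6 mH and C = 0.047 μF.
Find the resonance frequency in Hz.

Step 1 — Resonance condition Im(Z)=0 gives ω₀ = 1/√(LC).
Step 2 — ω₀ = 1/√(0.0166·4.7e-08) = 3.58e+04 rad/s.
Step 3 — f₀ = ω₀/(2π) = 5698 Hz.

f₀ = 5698 Hz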